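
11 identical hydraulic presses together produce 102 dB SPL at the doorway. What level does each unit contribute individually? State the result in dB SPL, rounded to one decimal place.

91.6 dB SPL

11 equal contributions raise the level by 10·log₁₀ 11 = 10.414 dB, so each unit alone gives 102 − 10.414.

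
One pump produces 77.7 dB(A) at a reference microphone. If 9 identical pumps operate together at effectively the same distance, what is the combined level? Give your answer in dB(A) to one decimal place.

87.2 dB(A)

N identical incoherent sources raise the level by 10·log₁₀ N.
L_total = 77.7 + 10·log₁₀(9) = 77.7 + 9.542 = 87.24 dB(A).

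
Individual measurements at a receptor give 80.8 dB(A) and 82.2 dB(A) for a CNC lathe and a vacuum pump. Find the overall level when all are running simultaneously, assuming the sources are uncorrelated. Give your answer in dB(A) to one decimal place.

For uncorrelated sources the intensities add, so convert each level to linear form, sum, and take 10·log₁₀ of the total.
Σ 10^(L/10) = 10^(80.8/10) + 10^(82.2/10) = 2.862e+08.
L_total = 10·log₁₀(2.862e+08) = 84.57 dB(A).

84.6 dB(A)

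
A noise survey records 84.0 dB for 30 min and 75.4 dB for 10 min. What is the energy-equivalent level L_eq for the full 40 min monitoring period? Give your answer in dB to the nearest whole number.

83 dB

The energy average is taken in the linear domain: L_eq = 10·log₁₀[(Σ tᵢ·10^(Lᵢ/10))/T], T = 40 min.
Σ tᵢ·10^(Lᵢ/10) = 30·10^(84.0/10) + 10·10^(75.4/10) = 7.882e+09.
L_eq = 10·log₁₀(7.882e+09/40) = 82.95 dB.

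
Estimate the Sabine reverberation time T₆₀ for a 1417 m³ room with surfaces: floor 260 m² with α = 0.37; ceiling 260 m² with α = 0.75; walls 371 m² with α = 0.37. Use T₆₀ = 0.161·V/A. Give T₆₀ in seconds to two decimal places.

Total absorption A = 260·0.37 + 260·0.75 + 371·0.37 = 428.47 m² sabins.
T₆₀ = 0.161 × 1417 / 428.47 = 0.532 s.

0.53 s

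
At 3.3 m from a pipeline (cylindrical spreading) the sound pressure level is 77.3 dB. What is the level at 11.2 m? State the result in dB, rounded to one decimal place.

Line-source attenuation: ΔL = 10·log₁₀(r₂/r₁) = 10·log₁₀(11.2/3.3) = 5.307 dB.
L₂ = 77.3 − 10·log₁₀(11.2/3.3) = 77.3 − 5.307 = 71.99 dB.

72.0 dB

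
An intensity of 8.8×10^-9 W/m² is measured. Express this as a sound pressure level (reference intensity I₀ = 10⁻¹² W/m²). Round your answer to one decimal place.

39.4 dB

L = 10·log₁₀(I/I₀) = 10·log₁₀(8.8×10^-9/10⁻¹²) = 10·log₁₀(8.8×10^3).
L = 10·(0.9445 + 3) = 39.44 dB.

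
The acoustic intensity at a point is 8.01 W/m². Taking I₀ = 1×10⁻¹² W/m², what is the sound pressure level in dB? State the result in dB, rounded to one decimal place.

129.0 dB

I/I₀ = 8.01/10⁻¹² = 8.01×10^12, and L = 10·log₁₀(I/I₀).
L = 10·(0.9036 + 12) = 129.04 dB.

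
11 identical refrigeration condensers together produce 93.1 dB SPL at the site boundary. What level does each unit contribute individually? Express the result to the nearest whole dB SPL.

For N identical incoherent sources L_total = L₁ + 10·log₁₀ N, so L₁ = 93.1 − 10·log₁₀(11) = 93.1 − 10.414.

83 dB SPL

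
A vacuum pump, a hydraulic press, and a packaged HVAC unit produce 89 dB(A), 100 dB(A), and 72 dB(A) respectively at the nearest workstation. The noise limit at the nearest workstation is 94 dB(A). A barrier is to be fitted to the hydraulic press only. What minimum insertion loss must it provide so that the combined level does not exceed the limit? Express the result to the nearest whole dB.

The untreated sources together contribute 10^(89/10) + 10^(72/10) = 8.102e+08, i.e. 89.09 dB(A).
The limit corresponds to 10^(94/10) = 2.512e+09; subtracting the fixed part leaves 1.702e+09 for the hydraulic press, i.e. 92.31 dB(A).
Required insertion loss = 100 − 92.31 = 7.69 dB.

8 dB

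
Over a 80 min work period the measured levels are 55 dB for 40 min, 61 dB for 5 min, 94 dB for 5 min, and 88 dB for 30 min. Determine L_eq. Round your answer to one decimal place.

The energy average is taken in the linear domain: L_eq = 10·log₁₀[(Σ tᵢ·10^(Lᵢ/10))/T], T = 80 min.
Σ tᵢ·10^(Lᵢ/10) = 40·10^(55/10) + 5·10^(61/10) + 5·10^(94/10) + 30·10^(88/10) = 3.151e+10.
L_eq = 10·log₁₀(3.151e+10/80) = 85.95 dB.

86.0 dB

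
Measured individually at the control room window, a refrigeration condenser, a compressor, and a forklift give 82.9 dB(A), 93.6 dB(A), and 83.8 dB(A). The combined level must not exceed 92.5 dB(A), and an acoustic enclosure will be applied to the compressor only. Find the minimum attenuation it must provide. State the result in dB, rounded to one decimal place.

The untreated sources together contribute 10^(82.9/10) + 10^(83.8/10) = 4.349e+08, i.e. 86.38 dB(A).
The limit corresponds to 10^(92.5/10) = 1.778e+09; subtracting the fixed part leaves 1.343e+09 for the compressor, i.e. 91.28 dB(A).
Required insertion loss = 93.6 − 91.28 = 2.32 dB.

2.3 dB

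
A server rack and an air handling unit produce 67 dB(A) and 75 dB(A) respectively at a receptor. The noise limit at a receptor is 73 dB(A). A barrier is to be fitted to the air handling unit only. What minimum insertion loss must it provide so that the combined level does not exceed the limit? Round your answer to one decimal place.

3.3 dB

The untreated sources together contribute 10^(67/10) = 5.012e+06, i.e. 67.00 dB(A).
The limit corresponds to 10^(73/10) = 1.995e+07; subtracting the fixed part leaves 1.494e+07 for the air handling unit, i.e. 71.74 dB(A).
Required insertion loss = 75 − 71.74 = 3.26 dB.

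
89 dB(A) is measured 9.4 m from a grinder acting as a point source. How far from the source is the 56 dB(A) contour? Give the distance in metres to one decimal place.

419.9 m

For a point source L₁ − L₂ = 20·log₁₀(r₂/r₁), so r₂ = r₁·10^((L₁−L₂)/20).
r₂ = 9.4·10^((89−56)/20) = 9.4·10^(33.0/20) = 419.88 m.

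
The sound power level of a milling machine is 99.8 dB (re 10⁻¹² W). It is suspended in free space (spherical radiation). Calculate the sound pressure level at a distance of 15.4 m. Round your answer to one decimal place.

65.1 dB

L_p = L_w − 10·log₁₀(4π·r²) with r = 15.4 m.
4π·r² = 2980 m², 10·log₁₀ of that is 34.743 dB.
L_p = 99.8 − 34.743 = 65.06 dB.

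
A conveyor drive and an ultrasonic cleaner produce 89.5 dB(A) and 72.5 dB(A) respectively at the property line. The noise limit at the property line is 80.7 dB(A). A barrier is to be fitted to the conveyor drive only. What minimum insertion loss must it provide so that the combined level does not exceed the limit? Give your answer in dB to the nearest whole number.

The untreated sources together contribute 10^(72.5/10) = 1.778e+07, i.e. 72.50 dB(A).
To meet 80.7 dB(A) overall, the treated conveyor drive may contribute at most 10^(80.7/10) − 1.778e+07 = 9.971e+07, i.e. 79.99 dB(A).
So the conveyor drive must be reduced from 89.5 to 79.99 dB(A): IL = 9.51 dB.

10 dB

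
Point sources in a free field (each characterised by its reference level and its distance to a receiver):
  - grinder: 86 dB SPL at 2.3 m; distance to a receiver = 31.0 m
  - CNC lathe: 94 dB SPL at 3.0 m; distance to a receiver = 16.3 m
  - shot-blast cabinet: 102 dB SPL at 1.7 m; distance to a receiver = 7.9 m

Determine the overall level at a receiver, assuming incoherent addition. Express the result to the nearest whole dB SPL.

89 dB SPL

Propagate each source to the receiver with L = L_ref − 20·log₁₀(r/r_ref), then add intensities.
grinder: 86 − 20·log₁₀(31.0/2.3) = 86 − 22.59 = 63.41 dB SPL.
CNC lathe: 94 − 20·log₁₀(16.3/3.0) = 94 − 14.70 = 79.30 dB SPL.
shot-blast cabinet: 102 − 20·log₁₀(7.9/1.7) = 102 − 13.34 = 88.66 dB SPL.
Σ 10^(L/10) = 8.212e+08 → L_total = 10·log₁₀(8.212e+08) = 89.14 dB SPL.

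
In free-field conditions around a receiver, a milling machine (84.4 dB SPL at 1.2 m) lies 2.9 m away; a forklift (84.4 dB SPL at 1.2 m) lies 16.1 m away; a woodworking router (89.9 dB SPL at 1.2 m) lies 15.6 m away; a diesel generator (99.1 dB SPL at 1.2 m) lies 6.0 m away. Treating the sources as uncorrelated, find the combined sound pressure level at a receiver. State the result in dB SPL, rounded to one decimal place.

Propagate each source to the receiver with L = L_ref − 20·log₁₀(r/r_ref), then add intensities.
milling machine: 84.4 − 20·log₁₀(2.9/1.2) = 84.4 − 7.66 = 76.74 dB SPL.
forklift: 84.4 − 20·log₁₀(16.1/1.2) = 84.4 − 22.55 = 61.85 dB SPL.
woodworking router: 89.9 − 20·log₁₀(15.6/1.2) = 89.9 − 22.28 = 67.62 dB SPL.
diesel generator: 99.1 − 20·log₁₀(6.0/1.2) = 99.1 − 13.98 = 85.12 dB SPL.
Σ 10^(L/10) = 3.796e+08 → L_total = 10·log₁₀(3.796e+08) = 85.79 dB SPL.

85.8 dB SPL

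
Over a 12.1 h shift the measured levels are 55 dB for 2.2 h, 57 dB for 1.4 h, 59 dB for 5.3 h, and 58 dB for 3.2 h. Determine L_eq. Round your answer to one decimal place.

Weight each interval's intensity by its duration and average over T = 12.1 h:
Σ tᵢ·10^(Lᵢ/10) = 2.2·10^(55/10) + 1.4·10^(57/10) + 5.3·10^(59/10) + 3.2·10^(58/10) = 7.626e+06.
L_eq = 10·log₁₀(7.626e+06/12.1) = 58.00 dB.

58.0 dB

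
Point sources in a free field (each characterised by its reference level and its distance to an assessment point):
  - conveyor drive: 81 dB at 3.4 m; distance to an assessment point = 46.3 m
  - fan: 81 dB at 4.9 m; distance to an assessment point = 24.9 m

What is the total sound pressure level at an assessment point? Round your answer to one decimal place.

First find each source's level at the receiver (point-source: −20·log₁₀(r/r_ref)), then combine on an intensity basis.
conveyor drive: 81 − 20·log₁₀(46.3/3.4) = 81 − 22.68 = 58.32 dB.
fan: 81 − 20·log₁₀(24.9/4.9) = 81 − 14.12 = 66.88 dB.
Σ 10^(L/10) = 5.554e+06 → L_total = 10·log₁₀(5.554e+06) = 67.45 dB.

67.4 dB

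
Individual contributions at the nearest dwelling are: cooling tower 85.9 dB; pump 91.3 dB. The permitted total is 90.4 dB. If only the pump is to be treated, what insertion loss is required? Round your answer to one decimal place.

Fixed contribution from the other source: Σ 10^(L/10) = 10^(85.9/10) = 3.890e+08 (85.90 dB).
The limit corresponds to 10^(90.4/10) = 1.096e+09; subtracting the fixed part leaves 7.074e+08 for the pump, i.e. 88.50 dB.
So the pump must be reduced from 91.3 to 88.50 dB: IL = 2.80 dB.

2.8 dB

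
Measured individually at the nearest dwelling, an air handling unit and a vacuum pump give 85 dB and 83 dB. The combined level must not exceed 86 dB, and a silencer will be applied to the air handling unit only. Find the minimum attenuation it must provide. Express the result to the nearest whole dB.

2 dB

Fixed contribution from the other source: Σ 10^(L/10) = 10^(83/10) = 1.995e+08 (83.00 dB).
To meet 86 dB overall, the treated air handling unit may contribute at most 10^(86/10) − 1.995e+08 = 1.986e+08, i.e. 82.98 dB.
So the air handling unit must be reduced from 85 to 82.98 dB: IL = 2.02 dB.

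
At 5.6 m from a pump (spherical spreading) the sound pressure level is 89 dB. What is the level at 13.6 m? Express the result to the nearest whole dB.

For a point source, L₂ = L₁ − 20·log₁₀(r₂/r₁).
L₂ = 89 − 20·log₁₀(13.6/5.6) = 89 − 7.707 = 81.29 dB.

81 dB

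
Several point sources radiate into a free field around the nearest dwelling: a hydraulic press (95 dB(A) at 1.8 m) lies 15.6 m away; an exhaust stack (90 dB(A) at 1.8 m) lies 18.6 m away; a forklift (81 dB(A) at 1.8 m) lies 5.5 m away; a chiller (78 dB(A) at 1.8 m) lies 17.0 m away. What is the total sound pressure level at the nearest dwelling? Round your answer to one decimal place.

Propagate each source to the receiver with L = L_ref − 20·log₁₀(r/r_ref), then add intensities.
hydraulic press: 95 − 20·log₁₀(15.6/1.8) = 95 − 18.76 = 76.24 dB(A).
exhaust stack: 90 − 20·log₁₀(18.6/1.8) = 90 − 20.28 = 69.72 dB(A).
forklift: 81 − 20·log₁₀(5.5/1.8) = 81 − 9.70 = 71.30 dB(A).
chiller: 78 − 20·log₁₀(17.0/1.8) = 78 − 19.50 = 58.50 dB(A).
Σ 10^(L/10) = 6.566e+07 → L_total = 10·log₁₀(6.566e+07) = 78.17 dB(A).

78.2 dB(A)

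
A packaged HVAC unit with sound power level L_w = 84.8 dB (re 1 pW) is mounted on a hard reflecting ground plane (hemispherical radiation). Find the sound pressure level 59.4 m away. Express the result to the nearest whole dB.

41 dB

L_p = L_w − 10·log₁₀(2π·r²) with r = 59.4 m.
2π·r² = 2.217e+04 m², 10·log₁₀ of that is 43.458 dB.
L_p = 84.8 − 43.458 = 41.34 dB.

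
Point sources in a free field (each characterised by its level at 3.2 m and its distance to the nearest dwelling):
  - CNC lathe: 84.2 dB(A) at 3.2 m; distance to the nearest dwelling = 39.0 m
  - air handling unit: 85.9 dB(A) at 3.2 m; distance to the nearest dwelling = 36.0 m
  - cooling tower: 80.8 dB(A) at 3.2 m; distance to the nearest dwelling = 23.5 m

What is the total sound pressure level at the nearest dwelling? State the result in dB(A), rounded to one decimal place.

68.5 dB(A)

First find each source's level at the receiver (point-source: −20·log₁₀(r/r_ref)), then combine on an intensity basis.
CNC lathe: 84.2 − 20·log₁₀(39.0/3.2) = 84.2 − 21.72 = 62.48 dB(A).
air handling unit: 85.9 − 20·log₁₀(36.0/3.2) = 85.9 − 21.02 = 64.88 dB(A).
cooling tower: 80.8 − 20·log₁₀(23.5/3.2) = 80.8 − 17.32 = 63.48 dB(A).
Σ 10^(L/10) = 7.074e+06 → L_total = 10·log₁₀(7.074e+06) = 68.50 dB(A).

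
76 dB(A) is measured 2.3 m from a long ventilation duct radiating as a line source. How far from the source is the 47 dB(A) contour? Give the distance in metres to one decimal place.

1827.0 m

The 29.0 dB drop corresponds to a distance ratio of 10^(29.0/10) for a line source.
r₂ = 2.3·10^((76−47)/10) = 2.3·10^(29.0/10) = 1826.95 m.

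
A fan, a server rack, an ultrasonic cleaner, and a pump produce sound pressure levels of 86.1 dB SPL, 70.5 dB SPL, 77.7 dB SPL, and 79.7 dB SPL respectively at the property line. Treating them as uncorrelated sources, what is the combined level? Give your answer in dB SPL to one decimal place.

87.6 dB SPL

For uncorrelated sources the intensities add, so convert each level to linear form, sum, and take 10·log₁₀ of the total.
Σ 10^(L/10) = 10^(86.1/10) + 10^(70.5/10) + 10^(77.7/10) + 10^(79.7/10) = 5.708e+08.
L_total = 10·log₁₀(5.708e+08) = 87.56 dB SPL.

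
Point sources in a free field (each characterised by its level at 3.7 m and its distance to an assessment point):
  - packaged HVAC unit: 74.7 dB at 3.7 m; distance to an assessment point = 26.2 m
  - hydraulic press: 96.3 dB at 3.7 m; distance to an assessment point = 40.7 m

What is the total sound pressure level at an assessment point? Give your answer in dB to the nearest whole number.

76 dB

First find each source's level at the receiver (point-source: −20·log₁₀(r/r_ref)), then combine on an intensity basis.
packaged HVAC unit: 74.7 − 20·log₁₀(26.2/3.7) = 74.7 − 17.00 = 57.70 dB.
hydraulic press: 96.3 − 20·log₁₀(40.7/3.7) = 96.3 − 20.83 = 75.47 dB.
Σ 10^(L/10) = 3.584e+07 → L_total = 10·log₁₀(3.584e+07) = 75.54 dB.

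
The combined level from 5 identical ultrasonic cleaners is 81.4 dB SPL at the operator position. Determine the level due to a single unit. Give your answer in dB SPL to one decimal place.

74.4 dB SPL

For N identical incoherent sources L_total = L₁ + 10·log₁₀ N, so L₁ = 81.4 − 10·log₁₀(5) = 81.4 − 6.990.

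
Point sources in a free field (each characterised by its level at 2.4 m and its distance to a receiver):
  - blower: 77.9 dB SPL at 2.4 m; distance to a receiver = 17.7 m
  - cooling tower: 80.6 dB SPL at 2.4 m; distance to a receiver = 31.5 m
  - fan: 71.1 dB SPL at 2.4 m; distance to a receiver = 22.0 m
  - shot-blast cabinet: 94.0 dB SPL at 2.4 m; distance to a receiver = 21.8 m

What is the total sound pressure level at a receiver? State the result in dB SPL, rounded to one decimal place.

Propagate each source to the receiver with L = L_ref − 20·log₁₀(r/r_ref), then add intensities.
blower: 77.9 − 20·log₁₀(17.7/2.4) = 77.9 − 17.36 = 60.54 dB SPL.
cooling tower: 80.6 − 20·log₁₀(31.5/2.4) = 80.6 − 22.36 = 58.24 dB SPL.
fan: 71.1 − 20·log₁₀(22.0/2.4) = 71.1 − 19.24 = 51.86 dB SPL.
shot-blast cabinet: 94.0 − 20·log₁₀(21.8/2.4) = 94.0 − 19.16 = 74.84 dB SPL.
Σ 10^(L/10) = 3.240e+07 → L_total = 10·log₁₀(3.240e+07) = 75.11 dB SPL.

75.1 dB SPL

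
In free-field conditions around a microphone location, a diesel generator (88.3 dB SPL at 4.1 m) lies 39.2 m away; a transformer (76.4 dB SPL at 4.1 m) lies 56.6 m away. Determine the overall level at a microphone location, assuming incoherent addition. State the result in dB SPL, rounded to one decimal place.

68.8 dB SPL

Propagate each source to the receiver with L = L_ref − 20·log₁₀(r/r_ref), then add intensities.
diesel generator: 88.3 − 20·log₁₀(39.2/4.1) = 88.3 − 19.61 = 68.69 dB SPL.
transformer: 76.4 − 20·log₁₀(56.6/4.1) = 76.4 − 22.80 = 53.60 dB SPL.
Σ 10^(L/10) = 7.625e+06 → L_total = 10·log₁₀(7.625e+06) = 68.82 dB SPL.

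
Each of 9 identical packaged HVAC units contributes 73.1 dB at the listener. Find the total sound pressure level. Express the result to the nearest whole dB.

83 dB

With 9 equal, uncorrelated contributions the intensity is 9× that of one unit, giving a rise of 10·log₁₀ 9.
L_total = 73.1 + 10·log₁₀(9) = 73.1 + 9.542 = 82.64 dB.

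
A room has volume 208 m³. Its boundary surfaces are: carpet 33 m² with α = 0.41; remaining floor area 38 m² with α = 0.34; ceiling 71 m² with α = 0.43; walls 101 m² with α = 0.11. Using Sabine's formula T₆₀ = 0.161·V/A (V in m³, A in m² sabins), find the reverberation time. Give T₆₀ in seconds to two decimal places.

0.49 s

Total absorption A = 33·0.41 + 38·0.34 + 71·0.43 + 101·0.11 = 68.09 m² sabins.
T₆₀ = 0.161 × 208 / 68.09 = 0.492 s.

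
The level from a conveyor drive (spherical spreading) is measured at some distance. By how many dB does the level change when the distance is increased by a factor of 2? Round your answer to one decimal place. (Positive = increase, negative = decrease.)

-6.0 dB

A point source loses 6 dB per doubling of distance; generally ΔL = −20·log₁₀(r₂/r₁).
ΔL = −20·log₁₀(2) = -6.02 dB.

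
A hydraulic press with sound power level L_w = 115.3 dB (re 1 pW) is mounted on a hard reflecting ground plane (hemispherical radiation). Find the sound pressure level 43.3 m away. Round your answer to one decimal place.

L_p = L_w − 10·log₁₀(2π·r²) with r = 43.3 m.
2π·r² = 1.178e+04 m², 10·log₁₀ of that is 40.712 dB.
L_p = 115.3 − 40.712 = 74.59 dB.

74.6 dB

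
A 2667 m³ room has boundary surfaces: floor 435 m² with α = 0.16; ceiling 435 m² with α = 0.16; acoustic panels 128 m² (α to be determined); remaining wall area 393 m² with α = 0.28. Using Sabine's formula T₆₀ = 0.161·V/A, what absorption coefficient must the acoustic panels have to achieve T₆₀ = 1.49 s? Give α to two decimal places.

From T₆₀ = 0.161·V/A, the target T₆₀ = 1.49 s needs A = 0.161·2667/1.49 = 288.18 m².
Absorption from the other surfaces = 435·0.16 + 435·0.16 + 393·0.28 = 249.24 m², so the acoustic panels must supply 38.94 m² over 128 m².
α = 38.94/128 = 0.304.

0.30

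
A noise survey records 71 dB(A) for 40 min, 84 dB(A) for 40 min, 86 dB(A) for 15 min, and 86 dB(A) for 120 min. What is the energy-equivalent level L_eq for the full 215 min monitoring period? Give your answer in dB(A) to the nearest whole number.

85 dB(A)

L_eq = 10·log₁₀[(1/T)·Σ tᵢ·10^(Lᵢ/10)] with T = 215 min.
Σ tᵢ·10^(Lᵢ/10) = 40·10^(71/10) + 40·10^(84/10) + 15·10^(86/10) + 120·10^(86/10) = 6.430e+10.
L_eq = 10·log₁₀(6.430e+10/215) = 84.76 dB(A).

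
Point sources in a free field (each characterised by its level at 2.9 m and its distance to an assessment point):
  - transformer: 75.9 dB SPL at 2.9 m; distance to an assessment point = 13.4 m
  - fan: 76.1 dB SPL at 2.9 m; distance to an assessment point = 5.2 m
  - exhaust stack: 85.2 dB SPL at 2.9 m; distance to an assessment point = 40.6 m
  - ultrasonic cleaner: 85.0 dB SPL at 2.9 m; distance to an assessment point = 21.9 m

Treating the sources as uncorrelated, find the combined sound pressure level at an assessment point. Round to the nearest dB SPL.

First find each source's level at the receiver (point-source: −20·log₁₀(r/r_ref)), then combine on an intensity basis.
transformer: 75.9 − 20·log₁₀(13.4/2.9) = 75.9 − 13.29 = 62.61 dB SPL.
fan: 76.1 − 20·log₁₀(5.2/2.9) = 76.1 − 5.07 = 71.03 dB SPL.
exhaust stack: 85.2 − 20·log₁₀(40.6/2.9) = 85.2 − 22.92 = 62.28 dB SPL.
ultrasonic cleaner: 85.0 − 20·log₁₀(21.9/2.9) = 85.0 − 17.56 = 67.44 dB SPL.
Σ 10^(L/10) = 2.173e+07 → L_total = 10·log₁₀(2.173e+07) = 73.37 dB SPL.

73 dB SPL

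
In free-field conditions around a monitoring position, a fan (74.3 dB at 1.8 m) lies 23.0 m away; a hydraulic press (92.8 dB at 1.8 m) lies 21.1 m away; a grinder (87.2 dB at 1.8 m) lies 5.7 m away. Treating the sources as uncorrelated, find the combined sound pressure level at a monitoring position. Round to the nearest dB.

78 dB

First find each source's level at the receiver (point-source: −20·log₁₀(r/r_ref)), then combine on an intensity basis.
fan: 74.3 − 20·log₁₀(23.0/1.8) = 74.3 − 22.13 = 52.17 dB.
hydraulic press: 92.8 − 20·log₁₀(21.1/1.8) = 92.8 − 21.38 = 71.42 dB.
grinder: 87.2 − 20·log₁₀(5.7/1.8) = 87.2 − 10.01 = 77.19 dB.
Σ 10^(L/10) = 6.637e+07 → L_total = 10·log₁₀(6.637e+07) = 78.22 dB.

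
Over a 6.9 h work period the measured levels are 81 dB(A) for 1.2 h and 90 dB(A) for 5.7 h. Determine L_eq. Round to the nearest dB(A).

L_eq = 10·log₁₀[(1/T)·Σ tᵢ·10^(Lᵢ/10)] with T = 6.9 h.
Σ tᵢ·10^(Lᵢ/10) = 1.2·10^(81/10) + 5.7·10^(90/10) = 5.851e+09.
L_eq = 10·log₁₀(5.851e+09/6.9) = 89.28 dB(A).

89 dB(A)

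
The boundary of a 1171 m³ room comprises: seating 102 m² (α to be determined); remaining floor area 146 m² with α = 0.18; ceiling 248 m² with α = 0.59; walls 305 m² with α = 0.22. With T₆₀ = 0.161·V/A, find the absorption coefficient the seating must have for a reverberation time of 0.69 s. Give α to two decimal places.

From T₆₀ = 0.161·V/A, the target T₆₀ = 0.69 s needs A = 0.161·1171/0.69 = 273.23 m².
Absorption from the other surfaces = 146·0.18 + 248·0.59 + 305·0.22 = 239.70 m², so the seating must supply 33.53 m² over 102 m².
α = 33.53/102 = 0.329.

0.33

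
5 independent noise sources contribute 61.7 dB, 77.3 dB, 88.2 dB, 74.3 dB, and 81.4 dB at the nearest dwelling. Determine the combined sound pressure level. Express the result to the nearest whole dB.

Incoherent sources combine by intensity addition: L_total = 10·log₁₀(Σ 10^(L_i/10)).
Σ 10^(L/10) = 10^(61.7/10) + 10^(77.3/10) + 10^(88.2/10) + 10^(74.3/10) + 10^(81.4/10) = 8.808e+08.
L_total = 10·log₁₀(8.808e+08) = 89.45 dB.

89 dB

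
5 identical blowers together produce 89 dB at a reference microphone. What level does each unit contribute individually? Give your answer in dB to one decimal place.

82.0 dB

For N identical incoherent sources L_total = L₁ + 10·log₁₀ N, so L₁ = 89 − 10·log₁₀(5) = 89 − 6.990.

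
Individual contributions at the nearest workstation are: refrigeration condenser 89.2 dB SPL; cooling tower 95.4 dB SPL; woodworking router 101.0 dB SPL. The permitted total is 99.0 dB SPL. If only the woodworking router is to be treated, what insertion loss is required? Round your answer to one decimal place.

Fixed contribution from the other sources: Σ 10^(L/10) = 10^(89.2/10) + 10^(95.4/10) = 4.299e+09 (96.33 dB SPL).
To meet 99.0 dB SPL overall, the treated woodworking router may contribute at most 10^(99.0/10) − 4.299e+09 = 3.644e+09, i.e. 95.62 dB SPL.
Required insertion loss = 101.0 − 95.62 = 5.38 dB.

5.4 dB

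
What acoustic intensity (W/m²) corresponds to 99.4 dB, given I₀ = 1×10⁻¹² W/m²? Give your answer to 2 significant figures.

0.0087 W/m²

L = 10·log₁₀(I/I₀) ⇒ I = I₀·10^(L/10) = 10⁻¹² × 10^9.94.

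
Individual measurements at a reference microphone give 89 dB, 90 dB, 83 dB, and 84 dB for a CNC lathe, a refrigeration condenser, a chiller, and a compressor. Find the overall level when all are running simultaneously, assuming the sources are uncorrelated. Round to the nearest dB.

94 dB

For uncorrelated sources the intensities add, so convert each level to linear form, sum, and take 10·log₁₀ of the total.
Σ 10^(L/10) = 10^(89/10) + 10^(90/10) + 10^(83/10) + 10^(84/10) = 2.245e+09.
L_total = 10·log₁₀(2.245e+09) = 93.51 dB.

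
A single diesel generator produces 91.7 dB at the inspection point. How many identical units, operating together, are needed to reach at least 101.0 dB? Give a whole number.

Need L₁ + 10·log₁₀ N ≥ 101.0, i.e. log₁₀ N ≥ 0.93.
N ≥ 10^(9.3/10) = 8.511, so N = 9.

9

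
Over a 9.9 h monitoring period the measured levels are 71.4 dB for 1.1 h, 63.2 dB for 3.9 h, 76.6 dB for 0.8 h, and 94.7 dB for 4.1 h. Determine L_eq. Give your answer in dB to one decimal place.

90.9 dB

L_eq = 10·log₁₀[(1/T)·Σ tᵢ·10^(Lᵢ/10)] with T = 9.9 h.
Σ tᵢ·10^(Lᵢ/10) = 1.1·10^(71.4/10) + 3.9·10^(63.2/10) + 0.8·10^(76.6/10) + 4.1·10^(94.7/10) = 1.216e+10.
L_eq = 10·log₁₀(1.216e+10/9.9) = 90.89 dB.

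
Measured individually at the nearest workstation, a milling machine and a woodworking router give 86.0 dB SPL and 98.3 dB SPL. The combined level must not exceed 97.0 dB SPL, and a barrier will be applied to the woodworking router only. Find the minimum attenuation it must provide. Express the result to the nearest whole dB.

2 dB

Fixed contribution from the other source: Σ 10^(L/10) = 10^(86.0/10) = 3.981e+08 (86.00 dB SPL).
The limit corresponds to 10^(97.0/10) = 5.012e+09; subtracting the fixed part leaves 4.614e+09 for the woodworking router, i.e. 96.64 dB SPL.
So the woodworking router must be reduced from 98.3 to 96.64 dB SPL: IL = 1.66 dB.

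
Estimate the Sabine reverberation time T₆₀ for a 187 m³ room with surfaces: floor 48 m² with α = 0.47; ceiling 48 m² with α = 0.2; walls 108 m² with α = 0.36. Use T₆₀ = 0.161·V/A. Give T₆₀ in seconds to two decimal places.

0.42 s

Summing Sᵢαᵢ: 48·0.47 + 48·0.2 + 108·0.36 = 71.04 m².
T₆₀ = 0.161·V/A = 0.161·187/71.04 = 0.424 s.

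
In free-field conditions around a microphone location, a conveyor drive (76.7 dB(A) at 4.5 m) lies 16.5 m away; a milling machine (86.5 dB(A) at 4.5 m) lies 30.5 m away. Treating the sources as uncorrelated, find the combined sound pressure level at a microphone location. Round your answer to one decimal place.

71.2 dB(A)

Apply inverse-square spreading to bring every level to the receiver, then sum 10^(L/10).
conveyor drive: 76.7 − 20·log₁₀(16.5/4.5) = 76.7 − 11.29 = 65.41 dB(A).
milling machine: 86.5 − 20·log₁₀(30.5/4.5) = 86.5 − 16.62 = 69.88 dB(A).
Σ 10^(L/10) = 1.320e+07 → L_total = 10·log₁₀(1.320e+07) = 71.21 dB(A).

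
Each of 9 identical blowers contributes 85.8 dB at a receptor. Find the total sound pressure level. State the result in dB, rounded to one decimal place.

95.3 dB

With 9 equal, uncorrelated contributions the intensity is 9× that of one unit, giving a rise of 10·log₁₀ 9.
L_total = 85.8 + 10·log₁₀(9) = 85.8 + 9.542 = 95.34 dB.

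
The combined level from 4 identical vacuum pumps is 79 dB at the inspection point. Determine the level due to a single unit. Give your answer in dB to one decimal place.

73.0 dB

Dividing the total intensity by 4 lowers the level by 10·log₁₀ 4 = 6.021 dB: L₁ = 79 − 6.021.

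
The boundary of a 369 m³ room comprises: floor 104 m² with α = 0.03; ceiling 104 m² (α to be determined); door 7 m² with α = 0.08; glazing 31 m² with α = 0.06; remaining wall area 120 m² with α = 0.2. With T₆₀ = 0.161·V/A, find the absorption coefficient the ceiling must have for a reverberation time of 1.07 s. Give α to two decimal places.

Required total absorption A = 0.161·369/1.07 = 55.52 m².
Absorption from the other surfaces = 104·0.03 + 7·0.08 + 31·0.06 + 120·0.2 = 29.54 m², so the ceiling must supply 25.98 m² over 104 m².
α = 25.98/104 = 0.250.

0.25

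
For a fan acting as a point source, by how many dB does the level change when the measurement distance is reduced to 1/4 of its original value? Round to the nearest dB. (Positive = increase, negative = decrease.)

+12 dB

A point source loses 6 dB per doubling of distance; generally ΔL = −20·log₁₀(r₂/r₁).
ΔL = −20·log₁₀(0.25) = +12.04 dB.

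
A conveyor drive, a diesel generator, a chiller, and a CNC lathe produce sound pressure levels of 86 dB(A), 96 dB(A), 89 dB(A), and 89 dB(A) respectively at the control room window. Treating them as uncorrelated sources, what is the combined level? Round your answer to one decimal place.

For uncorrelated sources the intensities add, so convert each level to linear form, sum, and take 10·log₁₀ of the total.
Σ 10^(L/10) = 10^(86/10) + 10^(96/10) + 10^(89/10) + 10^(89/10) = 5.968e+09.
L_total = 10·log₁₀(5.968e+09) = 97.76 dB(A).

97.8 dB(A)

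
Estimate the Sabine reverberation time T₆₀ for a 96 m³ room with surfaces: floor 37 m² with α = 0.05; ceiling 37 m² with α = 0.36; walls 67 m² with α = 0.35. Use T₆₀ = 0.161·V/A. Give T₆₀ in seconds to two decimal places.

Summing Sᵢαᵢ: 37·0.05 + 37·0.36 + 67·0.35 = 38.62 m².
T₆₀ = 0.161·V/A = 0.161·96/38.62 = 0.400 s.

0.40 s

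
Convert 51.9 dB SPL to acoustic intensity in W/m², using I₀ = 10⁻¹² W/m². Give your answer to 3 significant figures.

L = 10·log₁₀(I/I₀) ⇒ I = I₀·10^(L/10) = 10⁻¹² × 10^5.19.

1.55e-07 W/m²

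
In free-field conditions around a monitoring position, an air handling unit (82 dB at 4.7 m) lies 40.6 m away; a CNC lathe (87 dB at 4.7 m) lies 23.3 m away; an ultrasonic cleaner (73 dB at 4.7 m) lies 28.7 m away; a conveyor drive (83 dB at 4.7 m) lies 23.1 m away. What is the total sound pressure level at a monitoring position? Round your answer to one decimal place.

75.0 dB

Apply inverse-square spreading to bring every level to the receiver, then sum 10^(L/10).
air handling unit: 82 − 20·log₁₀(40.6/4.7) = 82 − 18.73 = 63.27 dB.
CNC lathe: 87 − 20·log₁₀(23.3/4.7) = 87 − 13.91 = 73.09 dB.
ultrasonic cleaner: 73 − 20·log₁₀(28.7/4.7) = 73 − 15.72 = 57.28 dB.
conveyor drive: 83 − 20·log₁₀(23.1/4.7) = 83 − 13.83 = 69.17 dB.
Σ 10^(L/10) = 3.131e+07 → L_total = 10·log₁₀(3.131e+07) = 74.96 dB.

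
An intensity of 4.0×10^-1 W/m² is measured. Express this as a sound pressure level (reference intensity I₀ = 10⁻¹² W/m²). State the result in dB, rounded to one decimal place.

Dividing by I₀ shifts the exponent by 12: I/I₀ = 4.0×10^11.
L = 10·(0.6021 + 11) = 116.02 dB.

116.0 dB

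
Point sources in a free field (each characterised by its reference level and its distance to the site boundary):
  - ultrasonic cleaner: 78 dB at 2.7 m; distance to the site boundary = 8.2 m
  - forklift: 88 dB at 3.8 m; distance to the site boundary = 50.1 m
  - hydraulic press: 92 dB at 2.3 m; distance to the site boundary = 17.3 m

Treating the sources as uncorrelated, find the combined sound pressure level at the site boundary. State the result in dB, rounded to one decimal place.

Propagate each source to the receiver with L = L_ref − 20·log₁₀(r/r_ref), then add intensities.
ultrasonic cleaner: 78 − 20·log₁₀(8.2/2.7) = 78 − 9.65 = 68.35 dB.
forklift: 88 − 20·log₁₀(50.1/3.8) = 88 − 22.40 = 65.60 dB.
hydraulic press: 92 − 20·log₁₀(17.3/2.3) = 92 − 17.53 = 74.47 dB.
Σ 10^(L/10) = 3.848e+07 → L_total = 10·log₁₀(3.848e+07) = 75.85 dB.

75.9 dB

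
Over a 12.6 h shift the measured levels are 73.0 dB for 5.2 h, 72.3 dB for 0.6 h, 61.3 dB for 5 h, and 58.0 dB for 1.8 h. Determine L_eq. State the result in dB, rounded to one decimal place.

Weight each interval's intensity by its duration and average over T = 12.6 h:
Σ tᵢ·10^(Lᵢ/10) = 5.2·10^(73.0/10) + 0.6·10^(72.3/10) + 5·10^(61.3/10) + 1.8·10^(58.0/10) = 1.218e+08.
L_eq = 10·log₁₀(1.218e+08/12.6) = 69.85 dB.

69.9 dB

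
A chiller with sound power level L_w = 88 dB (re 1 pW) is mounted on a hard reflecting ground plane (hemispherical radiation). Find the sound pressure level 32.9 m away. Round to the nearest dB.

Free-field hemispherical radiation: L_p = L_w − 10·log₁₀(2π·r²), r = 32.9 m.
2π·r² = 6801 m², 10·log₁₀ of that is 38.326 dB.
L_p = 88 − 38.326 = 49.67 dB.

50 dB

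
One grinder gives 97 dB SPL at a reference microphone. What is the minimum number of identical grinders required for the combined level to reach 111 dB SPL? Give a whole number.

26

N identical sources give L₁ + 10·log₁₀ N, so require 10·log₁₀ N ≥ 111 − 97 = 14.0 dB.
N ≥ 10^(14.0/10) = 25.119, so N = 26.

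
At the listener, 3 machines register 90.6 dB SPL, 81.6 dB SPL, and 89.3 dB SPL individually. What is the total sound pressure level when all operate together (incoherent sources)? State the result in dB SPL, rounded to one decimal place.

For uncorrelated sources the intensities add, so convert each level to linear form, sum, and take 10·log₁₀ of the total.
Σ 10^(L/10) = 10^(90.6/10) + 10^(81.6/10) + 10^(89.3/10) = 2.144e+09.
L_total = 10·log₁₀(2.144e+09) = 93.31 dB SPL.

93.3 dB SPL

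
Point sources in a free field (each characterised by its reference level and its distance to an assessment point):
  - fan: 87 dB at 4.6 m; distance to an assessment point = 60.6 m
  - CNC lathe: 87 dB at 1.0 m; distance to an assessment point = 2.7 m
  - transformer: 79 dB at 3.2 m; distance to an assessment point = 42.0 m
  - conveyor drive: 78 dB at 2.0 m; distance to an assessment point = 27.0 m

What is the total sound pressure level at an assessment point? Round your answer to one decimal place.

First find each source's level at the receiver (point-source: −20·log₁₀(r/r_ref)), then combine on an intensity basis.
fan: 87 − 20·log₁₀(60.6/4.6) = 87 − 22.39 = 64.61 dB.
CNC lathe: 87 − 20·log₁₀(2.7/1.0) = 87 − 8.63 = 78.37 dB.
transformer: 79 − 20·log₁₀(42.0/3.2) = 79 − 22.36 = 56.64 dB.
conveyor drive: 78 − 20·log₁₀(27.0/2.0) = 78 − 22.61 = 55.39 dB.
Σ 10^(L/10) = 7.245e+07 → L_total = 10·log₁₀(7.245e+07) = 78.60 dB.

78.6 dB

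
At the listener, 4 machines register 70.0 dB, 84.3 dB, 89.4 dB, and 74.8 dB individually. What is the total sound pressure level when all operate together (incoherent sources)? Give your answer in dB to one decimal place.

90.7 dB

For uncorrelated sources the intensities add, so convert each level to linear form, sum, and take 10·log₁₀ of the total.
Σ 10^(L/10) = 10^(70.0/10) + 10^(84.3/10) + 10^(89.4/10) + 10^(74.8/10) = 1.180e+09.
L_total = 10·log₁₀(1.180e+09) = 90.72 dB.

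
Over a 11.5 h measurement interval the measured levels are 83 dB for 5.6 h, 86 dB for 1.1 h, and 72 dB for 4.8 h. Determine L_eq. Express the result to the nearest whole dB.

82 dB

Weight each interval's intensity by its duration and average over T = 11.5 h:
Σ tᵢ·10^(Lᵢ/10) = 5.6·10^(83/10) + 1.1·10^(86/10) + 4.8·10^(72/10) = 1.631e+09.
L_eq = 10·log₁₀(1.631e+09/11.5) = 81.52 dB.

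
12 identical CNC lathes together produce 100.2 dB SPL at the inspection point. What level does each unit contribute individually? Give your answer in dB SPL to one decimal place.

Dividing the total intensity by 12 lowers the level by 10·log₁₀ 12 = 10.792 dB: L₁ = 100.2 − 10.792.

89.4 dB SPL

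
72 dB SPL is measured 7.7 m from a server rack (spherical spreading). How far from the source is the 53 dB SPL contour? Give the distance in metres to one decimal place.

For a point source L₁ − L₂ = 20·log₁₀(r₂/r₁), so r₂ = r₁·10^((L₁−L₂)/20).
r₂ = 7.7·10^((72−53)/20) = 7.7·10^(19.0/20) = 68.63 m.

68.6 m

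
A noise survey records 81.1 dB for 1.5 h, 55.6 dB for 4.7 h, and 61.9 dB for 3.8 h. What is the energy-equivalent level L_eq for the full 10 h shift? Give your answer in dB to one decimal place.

73.0 dB

The energy average is taken in the linear domain: L_eq = 10·log₁₀[(Σ tᵢ·10^(Lᵢ/10))/T], T = 10 h.
Σ tᵢ·10^(Lᵢ/10) = 1.5·10^(81.1/10) + 4.7·10^(55.6/10) + 3.8·10^(61.9/10) = 2.008e+08.
L_eq = 10·log₁₀(2.008e+08/10) = 73.03 dB.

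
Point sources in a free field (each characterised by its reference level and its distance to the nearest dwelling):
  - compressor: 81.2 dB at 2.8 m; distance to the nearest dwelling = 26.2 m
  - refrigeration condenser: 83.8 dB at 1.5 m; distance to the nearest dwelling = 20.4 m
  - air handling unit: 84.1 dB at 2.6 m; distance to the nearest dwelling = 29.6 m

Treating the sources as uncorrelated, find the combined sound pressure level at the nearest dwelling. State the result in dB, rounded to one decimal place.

Apply inverse-square spreading to bring every level to the receiver, then sum 10^(L/10).
compressor: 81.2 − 20·log₁₀(26.2/2.8) = 81.2 − 19.42 = 61.78 dB.
refrigeration condenser: 83.8 − 20·log₁₀(20.4/1.5) = 83.8 − 22.67 = 61.13 dB.
air handling unit: 84.1 − 20·log₁₀(29.6/2.6) = 84.1 − 21.13 = 62.97 dB.
Σ 10^(L/10) = 4.786e+06 → L_total = 10·log₁₀(4.786e+06) = 66.80 dB.

66.8 dB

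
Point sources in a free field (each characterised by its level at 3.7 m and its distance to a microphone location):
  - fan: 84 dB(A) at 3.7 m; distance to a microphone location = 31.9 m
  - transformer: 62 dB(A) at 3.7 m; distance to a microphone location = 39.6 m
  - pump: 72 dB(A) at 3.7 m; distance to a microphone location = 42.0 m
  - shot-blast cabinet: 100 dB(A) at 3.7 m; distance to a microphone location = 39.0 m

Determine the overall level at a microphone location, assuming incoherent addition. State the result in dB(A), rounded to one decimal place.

Apply inverse-square spreading to bring every level to the receiver, then sum 10^(L/10).
fan: 84 − 20·log₁₀(31.9/3.7) = 84 − 18.71 = 65.29 dB(A).
transformer: 62 − 20·log₁₀(39.6/3.7) = 62 − 20.59 = 41.41 dB(A).
pump: 72 − 20·log₁₀(42.0/3.7) = 72 − 21.10 = 50.90 dB(A).
shot-blast cabinet: 100 − 20·log₁₀(39.0/3.7) = 100 − 20.46 = 79.54 dB(A).
Σ 10^(L/10) = 9.352e+07 → L_total = 10·log₁₀(9.352e+07) = 79.71 dB(A).

79.7 dB(A)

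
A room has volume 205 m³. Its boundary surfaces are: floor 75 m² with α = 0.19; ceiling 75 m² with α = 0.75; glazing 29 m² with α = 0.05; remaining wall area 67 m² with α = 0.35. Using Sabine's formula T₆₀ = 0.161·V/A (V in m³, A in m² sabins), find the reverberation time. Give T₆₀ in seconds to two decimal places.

Summing Sᵢαᵢ: 75·0.19 + 75·0.75 + 29·0.05 + 67·0.35 = 95.40 m².
T₆₀ = 0.161·V/A = 0.161·205/95.40 = 0.346 s.

0.35 s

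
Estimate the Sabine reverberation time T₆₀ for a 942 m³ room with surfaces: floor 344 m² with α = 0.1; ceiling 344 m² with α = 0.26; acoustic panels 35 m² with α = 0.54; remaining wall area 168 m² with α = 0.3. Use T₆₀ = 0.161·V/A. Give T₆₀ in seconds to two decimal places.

0.79 s

Total absorption A = 344·0.1 + 344·0.26 + 35·0.54 + 168·0.3 = 193.14 m² sabins.
T₆₀ = 0.161 × 942 / 193.14 = 0.785 s.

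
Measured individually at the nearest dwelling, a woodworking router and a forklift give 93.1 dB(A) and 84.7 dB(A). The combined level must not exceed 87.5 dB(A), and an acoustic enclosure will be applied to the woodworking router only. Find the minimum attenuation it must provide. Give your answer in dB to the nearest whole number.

Fixed contribution from the other source: Σ 10^(L/10) = 10^(84.7/10) = 2.951e+08 (84.70 dB(A)).
To meet 87.5 dB(A) overall, the treated woodworking router may contribute at most 10^(87.5/10) − 2.951e+08 = 2.672e+08, i.e. 84.27 dB(A).
Required insertion loss = 93.1 − 84.27 = 8.83 dB.

9 dB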